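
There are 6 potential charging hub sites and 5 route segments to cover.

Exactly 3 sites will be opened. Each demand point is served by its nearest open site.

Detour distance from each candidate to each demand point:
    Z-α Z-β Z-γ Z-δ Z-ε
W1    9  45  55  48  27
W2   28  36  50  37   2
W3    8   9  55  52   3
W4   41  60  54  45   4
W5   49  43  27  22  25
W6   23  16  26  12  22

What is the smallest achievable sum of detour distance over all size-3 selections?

Open {W2, W3, W6}.
  Z-α→W3 8, Z-β→W3 9, Z-γ→W6 26, Z-δ→W6 12, Z-ε→W2 2  ⇒ total 57.
Compare {W1, W3, W6}: total 58.
Compare {W3, W4, W6}: total 58.
No size-3 selection does better; minimum is 57.

57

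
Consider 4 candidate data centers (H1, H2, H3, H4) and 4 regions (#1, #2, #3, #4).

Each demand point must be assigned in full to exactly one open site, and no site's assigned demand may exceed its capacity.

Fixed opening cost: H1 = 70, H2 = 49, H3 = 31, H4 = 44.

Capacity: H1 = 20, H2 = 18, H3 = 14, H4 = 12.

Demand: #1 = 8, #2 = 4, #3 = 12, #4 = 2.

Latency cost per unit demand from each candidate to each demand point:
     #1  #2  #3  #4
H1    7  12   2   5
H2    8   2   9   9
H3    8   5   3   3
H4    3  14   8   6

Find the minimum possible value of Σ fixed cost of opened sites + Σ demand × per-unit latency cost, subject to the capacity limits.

194

Open {H2, H3}; cheapest assignment that respects the capacities:
  H2 (cap 18, load 12): #1, #2 — cost 8×8 + 4×2 = 72
  H3 (cap 14, load 14): #3, #4 — cost 12×3 + 2×3 = 42
  Shipping 114, fixed 80 → total 194.
  Any other capacity-feasible assignment to {H2, H3} ships for at least 114.
Compare {H3, H4}: its best feasible assignment gives total 197.
Compare {H2, H3, H4}: its best feasible assignment gives total 198.
Every other set of open sites that can feasibly serve all demand totals ≥ 197 even under its best assignment. Minimum: 194.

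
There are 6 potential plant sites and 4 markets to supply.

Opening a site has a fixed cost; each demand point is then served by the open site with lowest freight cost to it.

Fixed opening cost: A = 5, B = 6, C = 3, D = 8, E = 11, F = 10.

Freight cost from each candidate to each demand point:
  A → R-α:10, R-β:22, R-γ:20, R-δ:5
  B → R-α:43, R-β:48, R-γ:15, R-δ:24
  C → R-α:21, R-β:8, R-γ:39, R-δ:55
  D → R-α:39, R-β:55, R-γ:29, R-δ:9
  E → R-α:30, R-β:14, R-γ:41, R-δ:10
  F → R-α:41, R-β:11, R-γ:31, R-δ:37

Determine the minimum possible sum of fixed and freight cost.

51

Open {A, C}: assign each demand point to its cheapest open site.
  R-α→A 10, R-β→C 8, R-γ→A 20, R-δ→A 5
  freight cost 43, fixed 8 → total 51.
Compare {A, B, C}: freight cost 38 + fixed 14 = 52.
Compare {A, C, D}: freight cost 43 + fixed 16 = 59.
Compare {A, B, C, D}: freight cost 38 + fixed 22 = 60.
All other subsets cost ≥ 52. Minimum total cost: 51.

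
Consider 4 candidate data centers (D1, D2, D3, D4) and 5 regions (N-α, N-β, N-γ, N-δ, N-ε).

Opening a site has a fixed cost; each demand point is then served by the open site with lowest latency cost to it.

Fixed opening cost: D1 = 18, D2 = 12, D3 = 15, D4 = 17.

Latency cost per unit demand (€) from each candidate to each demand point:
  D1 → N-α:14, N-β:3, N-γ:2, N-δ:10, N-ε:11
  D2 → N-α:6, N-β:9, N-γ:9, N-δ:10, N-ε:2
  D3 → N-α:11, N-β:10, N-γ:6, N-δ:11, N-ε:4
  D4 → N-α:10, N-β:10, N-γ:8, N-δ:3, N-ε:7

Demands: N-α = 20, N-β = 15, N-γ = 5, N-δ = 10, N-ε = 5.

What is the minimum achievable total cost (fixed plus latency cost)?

Open {D1, D2, D4}: assign each demand point to its cheapest open site.
  N-α→D2 20×6=120, N-β→D1 15×3=45, N-γ→D1 5×2=10, N-δ→D4 10×3=30, N-ε→D2 5×2=10
  latency cost 215, fixed 47 → total 262.
Compare {D1, D2, D3, D4}: latency cost 215 + fixed 62 = 277.
Compare {D1, D2}: latency cost 285 + fixed 30 = 315.
Compare {D1, D2, D3}: latency cost 285 + fixed 45 = 330.
All other subsets cost ≥ 277. Minimum total cost: 262.

262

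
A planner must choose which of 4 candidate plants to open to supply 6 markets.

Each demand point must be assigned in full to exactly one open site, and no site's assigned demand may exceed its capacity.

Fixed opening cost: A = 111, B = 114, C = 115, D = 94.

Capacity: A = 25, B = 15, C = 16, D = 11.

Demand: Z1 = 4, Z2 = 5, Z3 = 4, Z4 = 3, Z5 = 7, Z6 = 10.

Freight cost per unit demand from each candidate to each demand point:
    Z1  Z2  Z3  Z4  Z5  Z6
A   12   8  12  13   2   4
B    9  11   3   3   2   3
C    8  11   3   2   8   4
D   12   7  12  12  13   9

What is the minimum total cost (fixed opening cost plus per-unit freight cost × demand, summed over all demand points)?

370

Open {A, C}; cheapest assignment that respects the capacities:
  A (cap 25, load 22): Z2, Z5, Z6 — cost 5×8 + 7×2 + 10×4 = 94
  C (cap 16, load 11): Z1, Z3, Z4 — cost 4×8 + 4×3 + 3×2 = 50
  Shipping 144, fixed 226 → total 370.
  Any other capacity-feasible assignment to {A, C} ships for at least 144.
Compare {A, B}: its best feasible assignment gives total 376.
Compare {A, D}: its best feasible assignment gives total 426.
Every other set of open sites that can feasibly serve all demand totals ≥ 376 even under its best assignment. Minimum: 370.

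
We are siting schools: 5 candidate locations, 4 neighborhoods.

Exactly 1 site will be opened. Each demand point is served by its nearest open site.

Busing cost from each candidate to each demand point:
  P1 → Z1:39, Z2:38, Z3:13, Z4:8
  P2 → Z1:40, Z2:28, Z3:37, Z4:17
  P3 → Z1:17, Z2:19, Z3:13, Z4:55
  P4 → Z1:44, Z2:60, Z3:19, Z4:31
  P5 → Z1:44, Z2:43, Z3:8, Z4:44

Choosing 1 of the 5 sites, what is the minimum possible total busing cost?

98

Open {P1}.
  Z1→P1 39, Z2→P1 38, Z3→P1 13, Z4→P1 8  ⇒ total 98.
Compare {P3}: total 104.
Compare {P2}: total 122.
No size-1 selection does better; minimum is 98.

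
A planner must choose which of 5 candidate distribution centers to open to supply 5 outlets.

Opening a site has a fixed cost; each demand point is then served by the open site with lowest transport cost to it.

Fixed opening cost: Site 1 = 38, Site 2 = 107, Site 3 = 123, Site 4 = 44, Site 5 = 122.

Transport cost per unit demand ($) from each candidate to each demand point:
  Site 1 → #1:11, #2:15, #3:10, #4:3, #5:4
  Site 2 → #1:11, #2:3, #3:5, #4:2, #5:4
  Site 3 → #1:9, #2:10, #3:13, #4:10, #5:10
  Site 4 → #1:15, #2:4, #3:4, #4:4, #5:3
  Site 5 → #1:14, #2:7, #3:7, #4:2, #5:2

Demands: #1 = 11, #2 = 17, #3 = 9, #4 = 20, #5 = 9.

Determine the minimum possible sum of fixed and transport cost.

394

Open {Site 1, Site 4}: assign each demand point to its cheapest open site.
  #1→Site 1 11×11=121, #2→Site 4 17×4=68, #3→Site 4 9×4=36, #4→Site 1 20×3=60, #5→Site 4 9×3=27
  transport cost 312, fixed 82 → total 394.
Compare {Site 2}: transport cost 293 + fixed 107 = 400.
Compare {Site 4}: transport cost 376 + fixed 44 = 420.
Compare {Site 2, Site 4}: transport cost 275 + fixed 151 = 426.
All other subsets cost ≥ 400. Minimum total cost: 394.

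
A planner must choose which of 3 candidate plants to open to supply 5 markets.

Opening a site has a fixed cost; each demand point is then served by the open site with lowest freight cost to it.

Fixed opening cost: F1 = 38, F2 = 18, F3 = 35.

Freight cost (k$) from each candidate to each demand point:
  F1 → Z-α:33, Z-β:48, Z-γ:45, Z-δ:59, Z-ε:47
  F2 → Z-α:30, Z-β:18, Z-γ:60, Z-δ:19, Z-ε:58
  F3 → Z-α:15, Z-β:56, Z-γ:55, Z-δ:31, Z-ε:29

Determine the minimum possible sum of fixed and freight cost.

Open {F2, F3}: assign each demand point to its cheapest open site.
  Z-α→F3 15, Z-β→F2 18, Z-γ→F3 55, Z-δ→F2 19, Z-ε→F3 29
  freight cost 136, fixed 53 → total 189.
Compare {F2}: freight cost 185 + fixed 18 = 203.
Compare {F1, F2}: freight cost 159 + fixed 56 = 215.
Compare {F1, F2, F3}: freight cost 126 + fixed 91 = 217.
All other subsets cost ≥ 203. Minimum total cost: 189.

189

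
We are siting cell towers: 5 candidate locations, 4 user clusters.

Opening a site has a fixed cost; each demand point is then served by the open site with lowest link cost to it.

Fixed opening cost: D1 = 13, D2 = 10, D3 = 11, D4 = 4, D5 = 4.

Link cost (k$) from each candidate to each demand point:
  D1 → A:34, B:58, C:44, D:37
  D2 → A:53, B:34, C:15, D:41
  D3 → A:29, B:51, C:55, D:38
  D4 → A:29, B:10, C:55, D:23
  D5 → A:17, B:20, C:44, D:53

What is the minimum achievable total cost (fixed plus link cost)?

83

Open {D2, D4, D5}: assign each demand point to its cheapest open site.
  A→D5 17, B→D4 10, C→D2 15, D→D4 23
  link cost 65, fixed 18 → total 83.
Compare {D2, D4}: link cost 77 + fixed 14 = 91.
Compare {D2, D3, D4, D5}: link cost 65 + fixed 29 = 94.
Compare {D1, D2, D4, D5}: link cost 65 + fixed 31 = 96.
All other subsets cost ≥ 91. Minimum total cost: 83.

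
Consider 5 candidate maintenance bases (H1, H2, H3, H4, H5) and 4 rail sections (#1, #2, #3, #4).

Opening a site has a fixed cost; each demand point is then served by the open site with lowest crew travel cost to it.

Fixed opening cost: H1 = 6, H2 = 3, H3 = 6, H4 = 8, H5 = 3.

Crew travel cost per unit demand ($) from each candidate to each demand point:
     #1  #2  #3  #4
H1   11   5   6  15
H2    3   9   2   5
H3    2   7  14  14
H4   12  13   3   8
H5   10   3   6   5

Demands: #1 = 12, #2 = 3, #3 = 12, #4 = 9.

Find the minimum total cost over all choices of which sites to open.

114

Open {H2, H3, H5}: assign each demand point to its cheapest open site.
  #1→H3 12×2=24, #2→H5 3×3=9, #3→H2 12×2=24, #4→H2 9×5=45
  crew travel cost 102, fixed 12 → total 114.
Compare {H2, H5}: crew travel cost 114 + fixed 6 = 120.
Compare {H1, H2, H3, H5}: crew travel cost 102 + fixed 18 = 120.
Compare {H2, H3, H4, H5}: crew travel cost 102 + fixed 20 = 122.
All other subsets cost ≥ 120. Minimum total cost: 114.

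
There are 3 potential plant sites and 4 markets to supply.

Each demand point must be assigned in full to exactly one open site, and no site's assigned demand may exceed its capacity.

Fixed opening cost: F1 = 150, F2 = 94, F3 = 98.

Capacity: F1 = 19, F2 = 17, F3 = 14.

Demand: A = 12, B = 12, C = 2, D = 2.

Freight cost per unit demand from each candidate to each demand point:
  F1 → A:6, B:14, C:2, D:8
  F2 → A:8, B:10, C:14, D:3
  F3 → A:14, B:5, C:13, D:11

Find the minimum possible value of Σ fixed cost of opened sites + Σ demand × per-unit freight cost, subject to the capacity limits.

380

Open {F2, F3}; cheapest assignment that respects the capacities:
  F2 (cap 17, load 14): A, D — cost 12×8 + 2×3 = 102
  F3 (cap 14, load 14): B, C — cost 12×5 + 2×13 = 86
  Shipping 188, fixed 192 → total 380.
  Any other capacity-feasible assignment to {F2, F3} ships for at least 188.
Compare {F1, F3}: its best feasible assignment gives total 400.
Compare {F1, F2}: its best feasible assignment gives total 446.
Every other set of open sites that can feasibly serve all demand totals ≥ 400 even under its best assignment. Minimum: 380.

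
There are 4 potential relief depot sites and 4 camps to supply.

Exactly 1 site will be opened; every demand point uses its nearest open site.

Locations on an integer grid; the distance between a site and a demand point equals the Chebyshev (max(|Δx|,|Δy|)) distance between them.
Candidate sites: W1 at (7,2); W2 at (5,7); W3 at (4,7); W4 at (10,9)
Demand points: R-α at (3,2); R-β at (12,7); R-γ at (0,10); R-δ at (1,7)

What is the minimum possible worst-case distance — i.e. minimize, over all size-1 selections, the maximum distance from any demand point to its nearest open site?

7

Open {W2}.
  Farthest demand point is R-β at distance 7 (to W2); all others are ≤ 7.
With {W1} the worst case is 8.
With {W3} the worst case is 8.
No size-1 selection achieves below 7.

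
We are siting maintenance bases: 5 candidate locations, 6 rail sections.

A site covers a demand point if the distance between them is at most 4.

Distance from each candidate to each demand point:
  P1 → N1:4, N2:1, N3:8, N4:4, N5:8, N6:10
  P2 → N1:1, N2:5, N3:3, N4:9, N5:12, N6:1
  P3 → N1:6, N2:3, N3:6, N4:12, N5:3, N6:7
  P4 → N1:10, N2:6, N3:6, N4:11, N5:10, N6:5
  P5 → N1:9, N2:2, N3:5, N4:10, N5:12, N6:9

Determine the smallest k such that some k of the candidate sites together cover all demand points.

3

Coverage sets (demand points within 4 of each site):
  P1: {N1, N2, N4}
  P2: {N1, N3, N6}
  P3: {N2, N5}
  P4: {}
  P5: {N2}
No 2 sites suffice: every size-2 union leaves at least one demand point uncovered.
But {P1, P2, P3} covers everything, so the minimum is 3.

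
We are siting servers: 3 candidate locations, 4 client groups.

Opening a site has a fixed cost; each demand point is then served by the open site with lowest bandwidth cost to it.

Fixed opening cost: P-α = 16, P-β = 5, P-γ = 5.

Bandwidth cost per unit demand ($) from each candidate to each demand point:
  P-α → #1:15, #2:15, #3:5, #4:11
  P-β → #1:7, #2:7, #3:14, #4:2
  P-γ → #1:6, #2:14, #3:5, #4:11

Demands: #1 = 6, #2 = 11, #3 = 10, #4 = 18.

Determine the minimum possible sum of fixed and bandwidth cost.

209

Open {P-β, P-γ}: assign each demand point to its cheapest open site.
  #1→P-γ 6×6=36, #2→P-β 11×7=77, #3→P-γ 10×5=50, #4→P-β 18×2=36
  bandwidth cost 199, fixed 10 → total 209.
Compare {P-α, P-β, P-γ}: bandwidth cost 199 + fixed 26 = 225.
Compare {P-α, P-β}: bandwidth cost 205 + fixed 21 = 226.
Compare {P-β}: bandwidth cost 295 + fixed 5 = 300.
All other subsets cost ≥ 225. Minimum total cost: 209.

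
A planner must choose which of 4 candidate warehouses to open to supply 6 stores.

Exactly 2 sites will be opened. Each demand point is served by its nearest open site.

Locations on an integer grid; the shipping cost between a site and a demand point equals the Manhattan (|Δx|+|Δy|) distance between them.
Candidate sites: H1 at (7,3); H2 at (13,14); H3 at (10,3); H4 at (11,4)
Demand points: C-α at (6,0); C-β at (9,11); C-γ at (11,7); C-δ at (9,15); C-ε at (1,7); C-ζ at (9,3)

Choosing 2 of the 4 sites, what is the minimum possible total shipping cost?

36

Open {H1, H2}.
  C-α→H1 4, C-β→H2 7, C-γ→H1 8, C-δ→H2 5, C-ε→H1 10, C-ζ→H1 2  ⇒ total 36.
Compare {H2, H3}: total 38.
Compare {H2, H4}: total 40.
No size-2 selection does better; minimum is 36.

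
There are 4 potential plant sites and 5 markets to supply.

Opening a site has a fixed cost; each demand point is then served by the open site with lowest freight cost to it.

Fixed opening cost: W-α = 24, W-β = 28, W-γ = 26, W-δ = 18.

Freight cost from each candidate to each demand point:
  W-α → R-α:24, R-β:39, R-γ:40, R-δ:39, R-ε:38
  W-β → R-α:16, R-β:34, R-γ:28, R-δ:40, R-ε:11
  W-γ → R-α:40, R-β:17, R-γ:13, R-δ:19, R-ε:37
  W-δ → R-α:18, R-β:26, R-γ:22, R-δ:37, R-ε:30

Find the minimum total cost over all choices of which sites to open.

Open {W-β, W-γ}: assign each demand point to its cheapest open site.
  R-α→W-β 16, R-β→W-γ 17, R-γ→W-γ 13, R-δ→W-γ 19, R-ε→W-β 11
  freight cost 76, fixed 54 → total 130.
Compare {W-γ, W-δ}: freight cost 97 + fixed 44 = 141.
Compare {W-β, W-γ, W-δ}: freight cost 76 + fixed 72 = 148.
Compare {W-δ}: freight cost 133 + fixed 18 = 151.
All other subsets cost ≥ 141. Minimum total cost: 130.

130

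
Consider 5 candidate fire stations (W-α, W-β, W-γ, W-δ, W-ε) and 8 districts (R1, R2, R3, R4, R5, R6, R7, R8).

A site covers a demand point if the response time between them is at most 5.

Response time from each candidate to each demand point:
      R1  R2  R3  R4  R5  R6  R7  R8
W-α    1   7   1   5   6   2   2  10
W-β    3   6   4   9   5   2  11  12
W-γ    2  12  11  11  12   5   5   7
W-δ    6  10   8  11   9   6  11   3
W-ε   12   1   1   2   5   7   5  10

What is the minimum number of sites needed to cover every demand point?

Coverage sets (demand points within 5 of each site):
  W-α: {R1, R3, R4, R6, R7}
  W-β: {R1, R3, R5, R6}
  W-γ: {R1, R6, R7}
  W-δ: {R8}
  W-ε: {R2, R3, R4, R5, R7}
No 2 sites suffice: every size-2 union leaves at least one demand point uncovered.
But {W-α, W-δ, W-ε} covers everything, so the minimum is 3.

3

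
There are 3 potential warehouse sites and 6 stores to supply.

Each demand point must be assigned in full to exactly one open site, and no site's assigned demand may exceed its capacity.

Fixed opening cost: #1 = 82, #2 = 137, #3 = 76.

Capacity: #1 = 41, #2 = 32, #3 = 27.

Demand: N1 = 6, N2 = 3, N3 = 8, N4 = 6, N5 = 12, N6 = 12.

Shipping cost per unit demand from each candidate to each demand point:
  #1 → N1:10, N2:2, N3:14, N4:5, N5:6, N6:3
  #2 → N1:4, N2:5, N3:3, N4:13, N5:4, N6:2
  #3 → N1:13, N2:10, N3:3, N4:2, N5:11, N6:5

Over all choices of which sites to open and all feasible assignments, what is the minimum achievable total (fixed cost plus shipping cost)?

368

Open {#1, #3}; cheapest assignment that respects the capacities:
  #1 (cap 41, load 33): N1, N2, N5, N6 — cost 6×10 + 3×2 + 12×6 + 12×3 = 174
  #3 (cap 27, load 14): N3, N4 — cost 8×3 + 6×2 = 36
  Shipping 210, fixed 158 → total 368.
  Any other capacity-feasible assignment to {#1, #3} ships for at least 210.
Compare {#2, #3}: its best feasible assignment gives total 375.
Compare {#1, #2}: its best feasible assignment gives total 387.
Every other set of open sites that can feasibly serve all demand totals ≥ 375 even under its best assignment. Minimum: 368.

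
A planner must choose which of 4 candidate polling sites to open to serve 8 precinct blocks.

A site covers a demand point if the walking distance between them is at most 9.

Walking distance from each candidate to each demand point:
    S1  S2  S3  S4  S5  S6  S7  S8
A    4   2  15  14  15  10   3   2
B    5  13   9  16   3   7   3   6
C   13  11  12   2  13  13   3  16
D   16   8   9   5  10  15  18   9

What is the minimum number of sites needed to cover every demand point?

2

Coverage sets (demand points within 9 of each site):
  A: {S1, S2, S7, S8}
  B: {S1, S3, S5, S6, S7, S8}
  C: {S4, S7}
  D: {S2, S3, S4, S8}
No single site covers all 8 demand points.
But {B, D} covers everything, so the minimum is 2.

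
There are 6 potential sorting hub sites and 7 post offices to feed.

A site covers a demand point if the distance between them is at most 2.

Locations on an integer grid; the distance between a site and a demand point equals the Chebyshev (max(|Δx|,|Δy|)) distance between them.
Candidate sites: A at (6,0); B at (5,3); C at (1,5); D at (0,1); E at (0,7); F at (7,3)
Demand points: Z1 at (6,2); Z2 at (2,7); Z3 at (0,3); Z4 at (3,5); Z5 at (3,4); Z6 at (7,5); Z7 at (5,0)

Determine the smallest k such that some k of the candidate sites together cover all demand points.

3

Coverage sets (demand points within 2 of each site):
  A: {Z1, Z7}
  B: {Z1, Z4, Z5, Z6}
  C: {Z2, Z3, Z4, Z5}
  D: {Z3}
  E: {Z2}
  F: {Z1, Z6}
No 2 sites suffice: every size-2 union leaves at least one demand point uncovered.
But {A, B, C} covers everything, so the minimum is 3.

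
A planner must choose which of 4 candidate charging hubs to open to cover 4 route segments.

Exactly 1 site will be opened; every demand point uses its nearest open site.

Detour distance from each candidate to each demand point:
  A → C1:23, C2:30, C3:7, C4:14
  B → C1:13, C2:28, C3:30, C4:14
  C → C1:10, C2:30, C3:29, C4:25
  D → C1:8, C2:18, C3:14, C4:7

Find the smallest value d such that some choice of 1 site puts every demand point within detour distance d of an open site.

Open {D}.
  Farthest demand point is C2 at detour distance 18 (to D); all others are ≤ 18.
With {A} the worst case is 30.
With {B} the worst case is 30.
No size-1 selection achieves below 18.

18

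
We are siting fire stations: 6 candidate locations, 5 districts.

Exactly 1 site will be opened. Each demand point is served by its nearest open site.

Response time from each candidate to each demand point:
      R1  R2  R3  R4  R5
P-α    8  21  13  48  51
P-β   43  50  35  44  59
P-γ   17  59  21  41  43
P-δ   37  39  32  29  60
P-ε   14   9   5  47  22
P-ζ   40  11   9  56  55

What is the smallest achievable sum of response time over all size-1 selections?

97

Open {P-ε}.
  R1→P-ε 14, R2→P-ε 9, R3→P-ε 5, R4→P-ε 47, R5→P-ε 22  ⇒ total 97.
Compare {P-α}: total 141.
Compare {P-ζ}: total 171.
No size-1 selection does better; minimum is 97.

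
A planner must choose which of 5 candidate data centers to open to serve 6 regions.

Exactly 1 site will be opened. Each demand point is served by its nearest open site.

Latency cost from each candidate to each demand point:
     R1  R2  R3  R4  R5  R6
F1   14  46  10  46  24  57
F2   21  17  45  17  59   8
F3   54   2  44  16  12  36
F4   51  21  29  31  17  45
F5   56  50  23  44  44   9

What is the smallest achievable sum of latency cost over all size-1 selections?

Open {F3}.
  R1→F3 54, R2→F3 2, R3→F3 44, R4→F3 16, R5→F3 12, R6→F3 36  ⇒ total 164.
Compare {F2}: total 167.
Compare {F4}: total 194.
No size-1 selection does better; minimum is 164.

164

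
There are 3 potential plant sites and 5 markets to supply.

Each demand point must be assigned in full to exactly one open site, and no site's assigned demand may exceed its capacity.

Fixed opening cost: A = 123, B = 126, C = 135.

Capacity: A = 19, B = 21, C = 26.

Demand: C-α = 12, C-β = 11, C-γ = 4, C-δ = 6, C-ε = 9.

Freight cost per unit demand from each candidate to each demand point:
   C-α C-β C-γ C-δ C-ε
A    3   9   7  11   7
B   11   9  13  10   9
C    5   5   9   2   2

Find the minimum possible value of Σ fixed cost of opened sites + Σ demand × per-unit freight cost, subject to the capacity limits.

Open {A, C}; cheapest assignment that respects the capacities:
  A (cap 19, load 16): C-α, C-γ — cost 12×3 + 4×7 = 64
  C (cap 26, load 26): C-β, C-δ, C-ε — cost 11×5 + 6×2 + 9×2 = 85
  Shipping 149, fixed 258 → total 407.
  Any other capacity-feasible assignment to {A, C} ships for at least 149.
Compare {B, C}: its best feasible assignment gives total 530.
Compare {A, B, C}: its best feasible assignment gives total 533.
Every other set of open sites that can feasibly serve all demand totals ≥ 530 even under its best assignment. Minimum: 407.

407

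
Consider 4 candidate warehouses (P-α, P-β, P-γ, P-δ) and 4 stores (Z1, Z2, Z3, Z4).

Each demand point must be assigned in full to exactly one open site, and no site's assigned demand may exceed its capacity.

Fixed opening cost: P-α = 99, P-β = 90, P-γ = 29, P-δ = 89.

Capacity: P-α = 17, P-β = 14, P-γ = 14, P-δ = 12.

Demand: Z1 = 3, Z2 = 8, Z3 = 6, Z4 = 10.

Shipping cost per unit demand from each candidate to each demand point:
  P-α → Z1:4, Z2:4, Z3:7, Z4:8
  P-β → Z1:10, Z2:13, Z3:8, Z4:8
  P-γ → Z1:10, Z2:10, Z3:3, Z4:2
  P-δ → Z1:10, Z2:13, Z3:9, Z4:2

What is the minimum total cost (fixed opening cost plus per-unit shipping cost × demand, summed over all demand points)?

234

Open {P-α, P-γ}; cheapest assignment that respects the capacities:
  P-α (cap 17, load 17): Z1, Z2, Z3 — cost 3×4 + 8×4 + 6×7 = 86
  P-γ (cap 14, load 10): Z4 — cost 10×2 = 20
  Shipping 106, fixed 128 → total 234.
  Any other capacity-feasible assignment to {P-α, P-γ} ships for at least 106.
Compare {P-α, P-δ}: its best feasible assignment gives total 294.
Compare {P-α, P-γ, P-δ}: its best feasible assignment gives total 299.
Every other set of open sites that can feasibly serve all demand totals ≥ 294 even under its best assignment. Minimum: 234.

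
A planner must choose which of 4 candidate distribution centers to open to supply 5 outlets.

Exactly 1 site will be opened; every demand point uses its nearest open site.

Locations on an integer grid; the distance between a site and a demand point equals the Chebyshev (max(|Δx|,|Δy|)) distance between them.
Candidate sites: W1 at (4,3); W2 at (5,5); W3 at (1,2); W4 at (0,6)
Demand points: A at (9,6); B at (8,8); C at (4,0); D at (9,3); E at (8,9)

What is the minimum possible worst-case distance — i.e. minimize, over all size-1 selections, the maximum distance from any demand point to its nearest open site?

Open {W2}.
  Farthest demand point is C at distance 5 (to W2); all others are ≤ 5.
With {W1} the worst case is 6.
With {W3} the worst case is 8.
No size-1 selection achieves below 5.

5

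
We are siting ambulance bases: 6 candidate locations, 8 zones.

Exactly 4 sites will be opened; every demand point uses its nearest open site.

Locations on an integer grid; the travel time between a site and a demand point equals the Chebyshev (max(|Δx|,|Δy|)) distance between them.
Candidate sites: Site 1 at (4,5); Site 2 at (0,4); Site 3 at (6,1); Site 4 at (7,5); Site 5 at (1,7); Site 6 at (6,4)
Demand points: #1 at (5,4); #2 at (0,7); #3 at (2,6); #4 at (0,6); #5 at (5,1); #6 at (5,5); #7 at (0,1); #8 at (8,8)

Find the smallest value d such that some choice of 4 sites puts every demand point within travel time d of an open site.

3

Open {Site 1, Site 2, Site 3, Site 4}.
  Farthest demand point is #2 at travel time 3 (to Site 2); all others are ≤ 3.
With {Site 1, Site 2, Site 4, Site 6} the worst case is 3.
With {Site 2, Site 3, Site 4, Site 5} the worst case is 3.
No size-4 selection achieves below 3.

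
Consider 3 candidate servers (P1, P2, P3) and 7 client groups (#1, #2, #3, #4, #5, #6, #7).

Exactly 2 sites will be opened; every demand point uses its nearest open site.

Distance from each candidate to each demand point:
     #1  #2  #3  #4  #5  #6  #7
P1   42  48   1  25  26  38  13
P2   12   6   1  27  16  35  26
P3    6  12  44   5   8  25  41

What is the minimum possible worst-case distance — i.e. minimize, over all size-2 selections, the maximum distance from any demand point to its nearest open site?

25

Open {P1, P3}.
  Farthest demand point is #6 at distance 25 (to P3); all others are ≤ 25.
With {P2, P3} the worst case is 26.
With {P1, P2} the worst case is 35.
No size-2 selection achieves below 25.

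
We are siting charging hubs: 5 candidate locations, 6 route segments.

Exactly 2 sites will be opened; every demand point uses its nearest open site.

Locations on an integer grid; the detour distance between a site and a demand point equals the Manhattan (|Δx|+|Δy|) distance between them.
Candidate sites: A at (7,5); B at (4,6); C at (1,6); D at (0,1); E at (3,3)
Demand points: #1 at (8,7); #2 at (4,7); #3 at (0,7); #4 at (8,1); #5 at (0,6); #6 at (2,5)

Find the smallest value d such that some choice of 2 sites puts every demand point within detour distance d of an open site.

5

Open {A, B}.
  Farthest demand point is #3 at detour distance 5 (to B); all others are ≤ 5.
With {A, C} the worst case is 5.
With {A, D} the worst case is 6.
No size-2 selection achieves below 5.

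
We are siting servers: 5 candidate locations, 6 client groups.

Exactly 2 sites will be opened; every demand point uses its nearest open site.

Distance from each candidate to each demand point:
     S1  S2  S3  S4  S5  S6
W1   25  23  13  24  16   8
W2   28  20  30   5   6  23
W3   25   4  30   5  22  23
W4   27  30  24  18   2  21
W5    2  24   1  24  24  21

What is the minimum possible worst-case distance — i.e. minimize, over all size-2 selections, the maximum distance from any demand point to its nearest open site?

21

Open {W2, W5}.
  Farthest demand point is S6 at distance 21 (to W5); all others are ≤ 21.
With {W3, W5} the worst case is 22.
With {W1, W5} the worst case is 24.
No size-2 selection achieves below 21.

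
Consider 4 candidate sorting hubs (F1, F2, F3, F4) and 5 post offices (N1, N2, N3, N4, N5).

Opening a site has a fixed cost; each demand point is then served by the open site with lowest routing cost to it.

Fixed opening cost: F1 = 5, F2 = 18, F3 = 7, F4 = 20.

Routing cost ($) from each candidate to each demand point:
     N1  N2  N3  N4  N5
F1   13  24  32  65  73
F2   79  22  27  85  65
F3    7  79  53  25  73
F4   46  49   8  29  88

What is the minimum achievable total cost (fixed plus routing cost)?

169

Open {F1, F3, F4}: assign each demand point to its cheapest open site.
  N1→F3 7, N2→F1 24, N3→F4 8, N4→F3 25, N5→F1 73
  routing cost 137, fixed 32 → total 169.
Compare {F2, F3}: routing cost 146 + fixed 25 = 171.
Compare {F1, F4}: routing cost 147 + fixed 25 = 172.
Compare {F2, F3, F4}: routing cost 127 + fixed 45 = 172.
All other subsets cost ≥ 171. Minimum total cost: 169.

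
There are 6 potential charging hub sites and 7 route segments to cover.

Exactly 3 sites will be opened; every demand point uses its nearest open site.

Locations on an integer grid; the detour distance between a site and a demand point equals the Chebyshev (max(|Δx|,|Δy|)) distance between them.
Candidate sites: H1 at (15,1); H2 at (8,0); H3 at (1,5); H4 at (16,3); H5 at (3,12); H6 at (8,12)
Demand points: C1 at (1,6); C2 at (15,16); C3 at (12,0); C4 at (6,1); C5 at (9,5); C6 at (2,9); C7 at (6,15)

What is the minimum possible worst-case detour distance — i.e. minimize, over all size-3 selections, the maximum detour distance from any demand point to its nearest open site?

7

Open {H1, H2, H6}.
  Farthest demand point is C1 at detour distance 7 (to H2); all others are ≤ 7.
With {H1, H3, H6} the worst case is 7.
With {H2, H3, H6} the worst case is 7.
No size-3 selection achieves below 7.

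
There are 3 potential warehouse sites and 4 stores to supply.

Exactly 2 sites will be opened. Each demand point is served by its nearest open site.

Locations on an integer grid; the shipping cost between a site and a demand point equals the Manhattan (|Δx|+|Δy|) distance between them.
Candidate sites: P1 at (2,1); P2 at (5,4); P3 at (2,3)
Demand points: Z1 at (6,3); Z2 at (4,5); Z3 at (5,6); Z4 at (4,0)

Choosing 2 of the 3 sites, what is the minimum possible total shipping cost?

9

Open {P1, P2}.
  Z1→P2 2, Z2→P2 2, Z3→P2 2, Z4→P1 3  ⇒ total 9.
Compare {P2, P3}: total 11.
Compare {P1, P3}: total 17.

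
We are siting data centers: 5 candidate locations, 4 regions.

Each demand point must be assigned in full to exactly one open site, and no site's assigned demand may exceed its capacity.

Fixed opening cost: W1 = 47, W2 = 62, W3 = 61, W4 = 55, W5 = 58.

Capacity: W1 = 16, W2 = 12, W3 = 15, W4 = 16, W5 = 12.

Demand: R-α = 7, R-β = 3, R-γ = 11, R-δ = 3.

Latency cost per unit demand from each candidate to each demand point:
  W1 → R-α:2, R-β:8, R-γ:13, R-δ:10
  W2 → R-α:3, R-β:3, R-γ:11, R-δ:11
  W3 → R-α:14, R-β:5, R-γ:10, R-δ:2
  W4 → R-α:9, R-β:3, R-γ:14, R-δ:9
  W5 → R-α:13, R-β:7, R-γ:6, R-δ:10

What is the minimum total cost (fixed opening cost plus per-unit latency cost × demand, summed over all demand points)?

Open {W1, W5}; cheapest assignment that respects the capacities:
  W1 (cap 16, load 13): R-α, R-β, R-δ — cost 7×2 + 3×8 + 3×10 = 68
  W5 (cap 12, load 11): R-γ — cost 11×6 = 66
  Shipping 134, fixed 105 → total 239.
  Any other capacity-feasible assignment to {W1, W5} ships for at least 134.
Compare {W1, W3}: its best feasible assignment gives total 262.
Compare {W1, W3, W5}: its best feasible assignment gives total 267.
Every other set of open sites that can feasibly serve all demand totals ≥ 262 even under its best assignment. Minimum: 239.

239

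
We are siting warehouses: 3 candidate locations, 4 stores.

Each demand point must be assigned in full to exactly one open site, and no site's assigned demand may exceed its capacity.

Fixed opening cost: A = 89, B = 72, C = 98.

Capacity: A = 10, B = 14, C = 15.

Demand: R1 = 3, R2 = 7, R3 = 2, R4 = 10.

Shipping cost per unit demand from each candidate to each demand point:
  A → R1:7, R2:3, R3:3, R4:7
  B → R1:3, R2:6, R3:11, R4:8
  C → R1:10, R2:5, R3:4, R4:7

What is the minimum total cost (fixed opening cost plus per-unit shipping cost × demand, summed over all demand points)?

Open {A, B}; cheapest assignment that respects the capacities:
  A (cap 10, load 9): R2, R3 — cost 7×3 + 2×3 = 27
  B (cap 14, load 13): R1, R4 — cost 3×3 + 10×8 = 89
  Shipping 116, fixed 161 → total 277.
  Any other capacity-feasible assignment to {A, B} ships for at least 116.
Compare {B, C}: its best feasible assignment gives total 299.
Compare {A, C}: its best feasible assignment gives total 307.
Every other set of open sites that can feasibly serve all demand totals ≥ 299 even under its best assignment. Minimum: 277.

277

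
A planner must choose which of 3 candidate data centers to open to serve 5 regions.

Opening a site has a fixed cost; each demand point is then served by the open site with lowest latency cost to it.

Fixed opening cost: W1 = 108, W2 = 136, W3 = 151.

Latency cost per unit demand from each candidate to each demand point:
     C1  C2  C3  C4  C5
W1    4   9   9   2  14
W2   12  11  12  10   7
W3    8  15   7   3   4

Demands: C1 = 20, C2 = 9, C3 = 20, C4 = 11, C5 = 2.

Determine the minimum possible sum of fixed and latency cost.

499

Open {W1}: assign each demand point to its cheapest open site.
  C1→W1 20×4=80, C2→W1 9×9=81, C3→W1 20×9=180, C4→W1 11×2=22, C5→W1 2×14=28
  latency cost 391, fixed 108 → total 499.
Compare {W1, W3}: latency cost 331 + fixed 259 = 590.
Compare {W1, W2}: latency cost 377 + fixed 244 = 621.
Compare {W3}: latency cost 476 + fixed 151 = 627.
All other subsets cost ≥ 590. Minimum total cost: 499.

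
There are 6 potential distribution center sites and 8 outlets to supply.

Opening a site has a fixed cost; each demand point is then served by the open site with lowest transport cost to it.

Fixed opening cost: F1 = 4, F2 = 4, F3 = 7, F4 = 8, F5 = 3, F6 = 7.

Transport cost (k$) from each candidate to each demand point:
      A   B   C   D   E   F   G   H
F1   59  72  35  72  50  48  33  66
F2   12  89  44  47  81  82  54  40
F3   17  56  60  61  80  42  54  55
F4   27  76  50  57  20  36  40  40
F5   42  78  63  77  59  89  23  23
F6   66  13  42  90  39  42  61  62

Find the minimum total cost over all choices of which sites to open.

235

Open {F1, F2, F4, F5, F6}: assign each demand point to its cheapest open site.
  A→F2 12, B→F6 13, C→F1 35, D→F2 47, E→F4 20, F→F4 36, G→F5 23, H→F5 23
  transport cost 209, fixed 26 → total 235.
Compare {F2, F4, F5, F6}: transport cost 216 + fixed 22 = 238.
Compare {F1, F2, F3, F4, F5, F6}: transport cost 209 + fixed 33 = 242.
Compare {F2, F3, F4, F5, F6}: transport cost 216 + fixed 29 = 245.
All other subsets cost ≥ 238. Minimum total cost: 235.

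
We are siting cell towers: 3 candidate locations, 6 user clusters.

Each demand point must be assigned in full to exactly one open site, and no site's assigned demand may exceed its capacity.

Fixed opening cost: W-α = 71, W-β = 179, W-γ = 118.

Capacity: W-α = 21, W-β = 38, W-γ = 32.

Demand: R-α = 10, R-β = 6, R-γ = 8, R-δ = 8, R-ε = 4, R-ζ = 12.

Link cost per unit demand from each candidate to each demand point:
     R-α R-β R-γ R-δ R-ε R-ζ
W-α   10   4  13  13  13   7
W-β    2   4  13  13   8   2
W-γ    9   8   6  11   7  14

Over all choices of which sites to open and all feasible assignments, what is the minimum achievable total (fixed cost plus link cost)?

Open {W-β, W-γ}; cheapest assignment that respects the capacities:
  W-β (cap 38, load 28): R-α, R-β, R-ζ — cost 10×2 + 6×4 + 12×2 = 68
  W-γ (cap 32, load 20): R-γ, R-δ, R-ε — cost 8×6 + 8×11 + 4×7 = 164
  Shipping 232, fixed 297 → total 529.
  Any other capacity-feasible assignment to {W-β, W-γ} ships for at least 232.
Compare {W-α, W-γ}: its best feasible assignment gives total 551.
Compare {W-α, W-β}: its best feasible assignment gives total 558.
Every other set of open sites that can feasibly serve all demand totals ≥ 551 even under its best assignment. Minimum: 529.

529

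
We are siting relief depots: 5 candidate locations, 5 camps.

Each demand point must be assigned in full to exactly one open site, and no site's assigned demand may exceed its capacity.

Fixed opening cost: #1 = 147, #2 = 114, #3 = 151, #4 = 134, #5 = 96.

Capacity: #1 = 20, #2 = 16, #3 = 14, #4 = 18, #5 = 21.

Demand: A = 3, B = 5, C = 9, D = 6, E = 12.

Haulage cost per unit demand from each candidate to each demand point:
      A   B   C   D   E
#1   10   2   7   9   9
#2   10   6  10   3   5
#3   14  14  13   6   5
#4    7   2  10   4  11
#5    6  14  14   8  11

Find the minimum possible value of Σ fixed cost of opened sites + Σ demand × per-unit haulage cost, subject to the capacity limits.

478

Open {#1, #2}; cheapest assignment that respects the capacities:
  #1 (cap 20, load 20): B, C, D — cost 5×2 + 9×7 + 6×9 = 127
  #2 (cap 16, load 15): A, E — cost 3×10 + 12×5 = 90
  Shipping 217, fixed 261 → total 478.
  Any other capacity-feasible assignment to {#1, #2} ships for at least 217.
Compare {#1, #5}: its best feasible assignment gives total 514.
Compare {#2, #5}: its best feasible assignment gives total 528.
Every other set of open sites that can feasibly serve all demand totals ≥ 514 even under its best assignment. Minimum: 478.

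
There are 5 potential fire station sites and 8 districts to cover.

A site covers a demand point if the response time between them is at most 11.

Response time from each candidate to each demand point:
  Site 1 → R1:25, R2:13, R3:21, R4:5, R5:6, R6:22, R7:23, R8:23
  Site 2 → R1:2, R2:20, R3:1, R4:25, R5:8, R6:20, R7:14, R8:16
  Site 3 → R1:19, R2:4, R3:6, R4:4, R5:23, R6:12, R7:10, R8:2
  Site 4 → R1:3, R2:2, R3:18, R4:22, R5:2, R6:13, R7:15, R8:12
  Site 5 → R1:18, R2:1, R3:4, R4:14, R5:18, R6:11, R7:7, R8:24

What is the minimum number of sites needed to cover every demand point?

3

Coverage sets (demand points within 11 of each site):
  Site 1: {R4, R5}
  Site 2: {R1, R3, R5}
  Site 3: {R2, R3, R4, R7, R8}
  Site 4: {R1, R2, R5}
  Site 5: {R2, R3, R6, R7}
No 2 sites suffice: every size-2 union leaves at least one demand point uncovered.
But {Site 2, Site 3, Site 5} covers everything, so the minimum is 3.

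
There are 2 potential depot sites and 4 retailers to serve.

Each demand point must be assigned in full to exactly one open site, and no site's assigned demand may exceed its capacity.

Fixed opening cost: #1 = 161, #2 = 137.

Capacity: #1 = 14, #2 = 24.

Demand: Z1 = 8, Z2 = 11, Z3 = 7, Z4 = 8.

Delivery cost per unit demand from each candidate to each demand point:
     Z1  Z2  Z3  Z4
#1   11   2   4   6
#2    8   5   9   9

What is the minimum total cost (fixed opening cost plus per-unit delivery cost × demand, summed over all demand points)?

519

Open {#1, #2}; cheapest assignment that respects the capacities:
  #1 (cap 14, load 11): Z2 — cost 11×2 = 22
  #2 (cap 24, load 23): Z1, Z3, Z4 — cost 8×8 + 7×9 + 8×9 = 199
  Shipping 221, fixed 298 → total 519.
  Any other capacity-feasible assignment to {#1, #2} ships for at least 221.
Total demand is 34 and no other set of sites has combined capacity ≥ 34, so {#1, #2} is the only feasible choice of open sites. Minimum: 519.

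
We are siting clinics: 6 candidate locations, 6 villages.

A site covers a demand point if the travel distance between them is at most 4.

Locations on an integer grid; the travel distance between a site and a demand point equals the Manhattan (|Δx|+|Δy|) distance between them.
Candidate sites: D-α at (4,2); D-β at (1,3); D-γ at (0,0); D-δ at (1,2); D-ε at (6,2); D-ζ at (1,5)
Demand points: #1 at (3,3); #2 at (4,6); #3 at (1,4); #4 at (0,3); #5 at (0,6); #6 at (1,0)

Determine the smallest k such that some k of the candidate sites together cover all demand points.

Coverage sets (demand points within 4 of each site):
  D-α: {#1, #2}
  D-β: {#1, #3, #4, #5, #6}
  D-γ: {#4, #6}
  D-δ: {#1, #3, #4, #6}
  D-ε: {#1}
  D-ζ: {#1, #2, #3, #4, #5}
No single site covers all 6 demand points.
But {D-α, D-β} covers everything, so the minimum is 2.

2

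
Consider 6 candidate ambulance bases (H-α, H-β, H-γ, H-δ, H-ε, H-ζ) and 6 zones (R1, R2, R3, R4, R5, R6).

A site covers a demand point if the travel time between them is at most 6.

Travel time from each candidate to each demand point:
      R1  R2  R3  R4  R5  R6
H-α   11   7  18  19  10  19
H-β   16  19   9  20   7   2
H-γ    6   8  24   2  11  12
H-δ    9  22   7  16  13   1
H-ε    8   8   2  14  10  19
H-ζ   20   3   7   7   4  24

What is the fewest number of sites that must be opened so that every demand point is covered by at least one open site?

4

Coverage sets (demand points within 6 of each site):
  H-α: {}
  H-β: {R6}
  H-γ: {R1, R4}
  H-δ: {R6}
  H-ε: {R3}
  H-ζ: {R2, R5}
No 3 sites suffice: every size-3 union leaves at least one demand point uncovered.
But {H-β, H-γ, H-ε, H-ζ} covers everything, so the minimum is 4.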